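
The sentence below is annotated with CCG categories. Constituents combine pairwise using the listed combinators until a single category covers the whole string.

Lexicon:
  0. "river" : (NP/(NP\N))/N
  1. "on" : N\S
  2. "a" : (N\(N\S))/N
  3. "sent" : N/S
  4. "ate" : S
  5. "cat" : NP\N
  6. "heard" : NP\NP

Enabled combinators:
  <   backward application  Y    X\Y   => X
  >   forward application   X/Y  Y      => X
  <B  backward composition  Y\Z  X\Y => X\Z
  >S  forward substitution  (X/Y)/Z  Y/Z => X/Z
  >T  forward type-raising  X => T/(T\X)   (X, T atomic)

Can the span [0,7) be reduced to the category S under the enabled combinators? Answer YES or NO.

NO

(NP/(NP\N))/N N\S (N\(N\S))/N N/S S NP\N NP\NP
CKY chart[0,7] = {N/(N\NP), NP, NP/(NP\NP), PP/(PP\NP), S/(S\NP)}; S ∉ chart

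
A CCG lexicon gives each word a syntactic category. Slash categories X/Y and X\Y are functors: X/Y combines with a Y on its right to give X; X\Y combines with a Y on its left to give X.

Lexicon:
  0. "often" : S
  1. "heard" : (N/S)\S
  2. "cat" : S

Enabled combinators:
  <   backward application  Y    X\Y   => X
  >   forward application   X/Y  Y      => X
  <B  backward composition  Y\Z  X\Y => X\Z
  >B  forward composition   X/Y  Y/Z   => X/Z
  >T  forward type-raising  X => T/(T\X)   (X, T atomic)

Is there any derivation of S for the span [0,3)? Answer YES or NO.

NO

S (N/S)\S S
CKY chart[0,3] = {N, N/(N\N), N/(S\S), NP/(NP\N), PP/(PP\N), S/(S\N)}; S ∉ chart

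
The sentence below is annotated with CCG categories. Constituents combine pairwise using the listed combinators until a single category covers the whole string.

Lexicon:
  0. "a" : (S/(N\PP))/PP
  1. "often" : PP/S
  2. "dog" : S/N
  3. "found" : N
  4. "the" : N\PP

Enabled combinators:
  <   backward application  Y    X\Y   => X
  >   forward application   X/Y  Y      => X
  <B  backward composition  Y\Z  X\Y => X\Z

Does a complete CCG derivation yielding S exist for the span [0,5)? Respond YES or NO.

[0,5] S   >
  [0,4] S/(N\PP)   >
    [0,1] "a" : (S/(N\PP))/PP
    [1,4] PP   >
      [1,2] "often" : PP/S
      [2,4] S   >
        [2,3] "dog" : S/N
        [3,4] "found" : N
  [4,5] "the" : N\PP

YES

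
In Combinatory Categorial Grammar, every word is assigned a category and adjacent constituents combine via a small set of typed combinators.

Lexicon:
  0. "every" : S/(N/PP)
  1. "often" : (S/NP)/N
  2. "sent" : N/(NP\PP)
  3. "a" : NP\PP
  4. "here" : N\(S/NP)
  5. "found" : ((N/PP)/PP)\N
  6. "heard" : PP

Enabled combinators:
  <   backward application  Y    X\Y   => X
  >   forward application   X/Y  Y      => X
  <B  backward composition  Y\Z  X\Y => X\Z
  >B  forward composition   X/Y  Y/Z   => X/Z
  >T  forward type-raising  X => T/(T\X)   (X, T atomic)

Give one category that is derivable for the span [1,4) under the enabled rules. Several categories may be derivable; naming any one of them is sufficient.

[0,7] S   >
  [0,1] "every" : S/(N/PP)
  [1,7] N/PP   >
    [1,6] (N/PP)/PP   <
      [1,5] N   <
        [1,4] S/NP   >
          [1,2] "often" : (S/NP)/N
          [2,4] N   >
            [2,3] "sent" : N/(NP\PP)
            [3,4] "a" : NP\PP
        [4,5] "here" : N\(S/NP)
      [5,6] "found" : ((N/PP)/PP)\N
    [6,7] "heard" : PP

S/NP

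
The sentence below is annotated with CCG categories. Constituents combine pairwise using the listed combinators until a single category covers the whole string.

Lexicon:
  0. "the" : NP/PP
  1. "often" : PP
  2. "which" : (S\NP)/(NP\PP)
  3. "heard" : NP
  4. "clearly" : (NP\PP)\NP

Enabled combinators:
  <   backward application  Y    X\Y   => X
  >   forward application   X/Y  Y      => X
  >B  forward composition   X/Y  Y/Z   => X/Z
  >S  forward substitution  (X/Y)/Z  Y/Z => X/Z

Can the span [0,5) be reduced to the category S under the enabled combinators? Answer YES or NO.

YES

[0,5] S   <
  [0,2] NP   >
    [0,1] "the" : NP/PP
    [1,2] "often" : PP
  [2,5] S\NP   >
    [2,3] "which" : (S\NP)/(NP\PP)
    [3,5] NP\PP   <
      [3,4] "heard" : NP
      [4,5] "clearly" : (NP\PP)\NP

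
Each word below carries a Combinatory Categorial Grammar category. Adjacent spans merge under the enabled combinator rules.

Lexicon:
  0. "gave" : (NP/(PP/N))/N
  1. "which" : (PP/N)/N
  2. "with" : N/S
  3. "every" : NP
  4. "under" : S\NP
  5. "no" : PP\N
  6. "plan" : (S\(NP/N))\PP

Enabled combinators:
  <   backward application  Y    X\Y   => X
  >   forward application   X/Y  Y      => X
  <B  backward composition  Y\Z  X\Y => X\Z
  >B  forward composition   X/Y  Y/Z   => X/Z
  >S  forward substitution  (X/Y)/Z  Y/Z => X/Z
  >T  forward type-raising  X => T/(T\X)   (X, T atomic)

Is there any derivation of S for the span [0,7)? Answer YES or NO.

YES

[0,7] S   <
  [0,2] NP/N   >S
    [0,1] "gave" : (NP/(PP/N))/N
    [1,2] "which" : (PP/N)/N
  [2,7] S\(NP/N)   <
    [2,6] PP   <
      [2,5] N   >
        [2,3] "with" : N/S
        [3,5] S   >
          [3,4] S/(S\NP)   >T
            [3,4] "every" : NP
          [4,5] "under" : S\NP
      [5,6] "no" : PP\N
    [6,7] "plan" : (S\(NP/N))\PP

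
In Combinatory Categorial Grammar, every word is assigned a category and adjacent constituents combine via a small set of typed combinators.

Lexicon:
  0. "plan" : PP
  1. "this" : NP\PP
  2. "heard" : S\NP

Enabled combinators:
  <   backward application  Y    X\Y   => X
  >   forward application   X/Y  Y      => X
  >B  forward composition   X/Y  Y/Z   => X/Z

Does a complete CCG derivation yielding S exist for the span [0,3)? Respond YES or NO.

YES

[0,3] S   <
  [0,2] NP   <
    [0,1] "plan" : PP
    [1,2] "this" : NP\PP
  [2,3] "heard" : S\NP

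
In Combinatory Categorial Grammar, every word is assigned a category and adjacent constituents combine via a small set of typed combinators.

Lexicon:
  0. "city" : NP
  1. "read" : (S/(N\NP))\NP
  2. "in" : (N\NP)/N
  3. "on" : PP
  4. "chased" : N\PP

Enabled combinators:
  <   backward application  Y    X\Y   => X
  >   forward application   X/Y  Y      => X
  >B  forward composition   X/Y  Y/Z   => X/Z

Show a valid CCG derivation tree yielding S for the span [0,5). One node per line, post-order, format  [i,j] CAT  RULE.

[0,1] NP  lex  "city"
[1,2] (S/(N\NP))\NP  lex  "read"
[0,2] S/(N\NP)  <  k=1
[2,3] (N\NP)/N  lex  "in"
[3,4] PP  lex  "on"
[4,5] N\PP  lex  "chased"
[3,5] N  <  k=4
[2,5] N\NP  >  k=3
[0,5] S  >  k=2

[0,5] S   >
  [0,2] S/(N\NP)   <
    [0,1] "city" : NP
    [1,2] "read" : (S/(N\NP))\NP
  [2,5] N\NP   >
    [2,3] "in" : (N\NP)/N
    [3,5] N   <
      [3,4] "on" : PP
      [4,5] "chased" : N\PP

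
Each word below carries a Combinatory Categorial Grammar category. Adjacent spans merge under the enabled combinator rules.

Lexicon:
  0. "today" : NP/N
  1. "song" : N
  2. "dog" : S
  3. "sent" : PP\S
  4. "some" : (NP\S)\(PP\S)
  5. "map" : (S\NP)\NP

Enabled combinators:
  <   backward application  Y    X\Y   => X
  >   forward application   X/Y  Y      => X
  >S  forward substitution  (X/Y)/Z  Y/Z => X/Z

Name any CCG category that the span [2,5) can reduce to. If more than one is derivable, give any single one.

[0,6] S   <
  [0,2] NP   >
    [0,1] "today" : NP/N
    [1,2] "song" : N
  [2,6] S\NP   <
    [2,5] NP   <
      [2,3] "dog" : S
      [3,5] NP\S   <
        [3,4] "sent" : PP\S
        [4,5] "some" : (NP\S)\(PP\S)
    [5,6] "map" : (S\NP)\NP

NP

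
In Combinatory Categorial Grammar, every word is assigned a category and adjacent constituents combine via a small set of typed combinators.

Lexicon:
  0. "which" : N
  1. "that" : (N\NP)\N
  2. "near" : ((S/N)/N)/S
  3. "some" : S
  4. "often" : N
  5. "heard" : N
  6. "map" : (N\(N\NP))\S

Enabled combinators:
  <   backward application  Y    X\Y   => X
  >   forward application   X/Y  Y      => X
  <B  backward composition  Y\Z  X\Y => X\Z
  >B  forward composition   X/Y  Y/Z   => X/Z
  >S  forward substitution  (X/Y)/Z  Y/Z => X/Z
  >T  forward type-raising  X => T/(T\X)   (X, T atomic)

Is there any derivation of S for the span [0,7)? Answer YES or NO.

N (N\NP)\N ((S/N)/N)/S S N N (N\(N\NP))\S
CKY chart[0,7] = {N, N/(N\N), NP/(NP\N), PP/(PP\N), S/(S\N)}; S ∉ chart

NO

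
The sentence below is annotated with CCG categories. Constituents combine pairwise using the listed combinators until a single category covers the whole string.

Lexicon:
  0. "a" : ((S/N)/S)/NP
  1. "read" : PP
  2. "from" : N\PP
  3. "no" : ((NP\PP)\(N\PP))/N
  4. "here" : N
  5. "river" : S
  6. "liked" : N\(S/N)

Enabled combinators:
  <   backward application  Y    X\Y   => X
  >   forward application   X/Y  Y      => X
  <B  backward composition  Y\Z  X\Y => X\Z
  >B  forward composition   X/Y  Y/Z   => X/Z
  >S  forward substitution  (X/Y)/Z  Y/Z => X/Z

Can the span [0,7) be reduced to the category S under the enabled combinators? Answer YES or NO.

((S/N)/S)/NP PP N\PP ((NP\PP)\(N\PP))/N N S N\(S/N)
CKY chart[0,7] = {N}; S ∉ chart

NO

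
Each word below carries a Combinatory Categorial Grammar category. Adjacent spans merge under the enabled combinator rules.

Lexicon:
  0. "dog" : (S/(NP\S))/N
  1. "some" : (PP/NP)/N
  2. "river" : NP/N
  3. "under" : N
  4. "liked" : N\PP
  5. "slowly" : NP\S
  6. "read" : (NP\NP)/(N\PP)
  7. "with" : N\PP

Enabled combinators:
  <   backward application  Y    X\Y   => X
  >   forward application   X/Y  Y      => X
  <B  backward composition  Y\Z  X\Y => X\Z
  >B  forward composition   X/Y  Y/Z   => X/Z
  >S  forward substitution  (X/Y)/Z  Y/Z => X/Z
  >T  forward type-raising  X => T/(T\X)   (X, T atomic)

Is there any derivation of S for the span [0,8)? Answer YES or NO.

[0,8] S   >
  [0,5] S/(NP\S)   >
    [0,1] "dog" : (S/(NP\S))/N
    [1,5] N   <
      [1,4] PP   >
        [1,3] PP/N   >S
          [1,2] "some" : (PP/NP)/N
          [2,3] "river" : NP/N
        [3,4] "under" : N
      [4,5] "liked" : N\PP
  [5,8] NP\S   <B
    [5,6] "slowly" : NP\S
    [6,8] NP\NP   >
      [6,7] "read" : (NP\NP)/(N\PP)
      [7,8] "with" : N\PP

YES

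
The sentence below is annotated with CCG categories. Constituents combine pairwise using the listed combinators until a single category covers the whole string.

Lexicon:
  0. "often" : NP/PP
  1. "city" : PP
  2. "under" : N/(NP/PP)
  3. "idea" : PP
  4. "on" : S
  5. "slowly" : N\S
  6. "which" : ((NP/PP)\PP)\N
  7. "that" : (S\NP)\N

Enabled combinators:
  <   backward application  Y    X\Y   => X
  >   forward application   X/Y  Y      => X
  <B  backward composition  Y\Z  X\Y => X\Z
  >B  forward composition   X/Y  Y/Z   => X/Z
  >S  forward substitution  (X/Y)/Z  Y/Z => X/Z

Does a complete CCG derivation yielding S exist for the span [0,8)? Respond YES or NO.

YES

[0,8] S   <
  [0,2] NP   >
    [0,1] "often" : NP/PP
    [1,2] "city" : PP
  [2,8] S\NP   <
    [2,7] N   >
      [2,3] "under" : N/(NP/PP)
      [3,7] NP/PP   <
        [3,4] "idea" : PP
        [4,7] (NP/PP)\PP   <
          [4,6] N   <
            [4,5] "on" : S
            [5,6] "slowly" : N\S
          [6,7] "which" : ((NP/PP)\PP)\N
    [7,8] "that" : (S\NP)\N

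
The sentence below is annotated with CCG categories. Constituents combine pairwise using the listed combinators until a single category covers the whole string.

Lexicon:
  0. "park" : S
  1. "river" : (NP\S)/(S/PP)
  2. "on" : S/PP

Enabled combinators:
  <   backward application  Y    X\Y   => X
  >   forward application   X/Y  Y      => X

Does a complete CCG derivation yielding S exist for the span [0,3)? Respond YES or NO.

S (NP\S)/(S/PP) S/PP
CKY chart[0,3] = {NP}; S ∉ chart

NO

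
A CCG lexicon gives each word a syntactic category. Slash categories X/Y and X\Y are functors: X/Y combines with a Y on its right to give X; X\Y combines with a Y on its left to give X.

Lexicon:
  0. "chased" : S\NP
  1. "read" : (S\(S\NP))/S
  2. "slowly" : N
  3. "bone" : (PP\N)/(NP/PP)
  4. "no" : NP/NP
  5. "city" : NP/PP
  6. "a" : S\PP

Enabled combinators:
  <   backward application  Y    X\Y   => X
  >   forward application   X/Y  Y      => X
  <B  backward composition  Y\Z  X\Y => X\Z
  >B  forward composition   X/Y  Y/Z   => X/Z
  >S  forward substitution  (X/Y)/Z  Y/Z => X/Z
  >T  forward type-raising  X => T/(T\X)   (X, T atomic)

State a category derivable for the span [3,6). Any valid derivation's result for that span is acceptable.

PP\N

[0,7] S   <
  [0,1] "chased" : S\NP
  [1,7] S\(S\NP)   >
    [1,2] "read" : (S\(S\NP))/S
    [2,7] S   >
      [2,3] S/(S\N)   >T
        [2,3] "slowly" : N
      [3,7] S\N   <B
        [3,6] PP\N   >
          [3,4] "bone" : (PP\N)/(NP/PP)
          [4,6] NP/PP   >B
            [4,5] "no" : NP/NP
            [5,6] "city" : NP/PP
        [6,7] "a" : S\PP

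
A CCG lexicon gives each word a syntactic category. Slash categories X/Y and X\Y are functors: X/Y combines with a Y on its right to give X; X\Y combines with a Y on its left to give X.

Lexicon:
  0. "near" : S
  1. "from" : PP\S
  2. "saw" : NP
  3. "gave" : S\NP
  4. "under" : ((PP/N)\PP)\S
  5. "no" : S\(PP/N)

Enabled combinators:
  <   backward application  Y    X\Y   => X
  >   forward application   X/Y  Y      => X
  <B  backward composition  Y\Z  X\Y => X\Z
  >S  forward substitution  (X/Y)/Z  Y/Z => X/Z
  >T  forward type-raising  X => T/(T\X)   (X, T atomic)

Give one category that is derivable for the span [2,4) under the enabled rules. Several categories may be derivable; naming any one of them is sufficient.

S

[0,6] S   <
  [0,2] PP   >
    [0,1] PP/(PP\S)   >T
      [0,1] "near" : S
    [1,2] "from" : PP\S
  [2,6] S\PP   <B
    [2,5] (PP/N)\PP   <
      [2,4] S   <
        [2,3] "saw" : NP
        [3,4] "gave" : S\NP
      [4,5] "under" : ((PP/N)\PP)\S
    [5,6] "no" : S\(PP/N)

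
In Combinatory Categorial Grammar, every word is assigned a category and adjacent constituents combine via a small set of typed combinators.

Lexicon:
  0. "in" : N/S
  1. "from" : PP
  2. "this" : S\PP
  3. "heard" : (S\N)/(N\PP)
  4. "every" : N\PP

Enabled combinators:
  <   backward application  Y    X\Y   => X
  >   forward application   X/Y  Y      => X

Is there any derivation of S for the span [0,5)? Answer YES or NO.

[0,5] S   <
  [0,3] N   >
    [0,1] "in" : N/S
    [1,3] S   <
      [1,2] "from" : PP
      [2,3] "this" : S\PP
  [3,5] S\N   >
    [3,4] "heard" : (S\N)/(N\PP)
    [4,5] "every" : N\PP

YES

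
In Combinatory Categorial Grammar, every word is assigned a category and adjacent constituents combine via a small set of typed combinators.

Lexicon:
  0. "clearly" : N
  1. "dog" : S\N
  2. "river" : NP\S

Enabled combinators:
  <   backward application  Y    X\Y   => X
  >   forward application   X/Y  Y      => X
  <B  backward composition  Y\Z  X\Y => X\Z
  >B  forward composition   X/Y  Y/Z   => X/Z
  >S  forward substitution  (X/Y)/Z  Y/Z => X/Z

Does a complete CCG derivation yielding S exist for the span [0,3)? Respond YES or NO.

N S\N NP\S
CKY chart[0,3] = {NP}; S ∉ chart

NO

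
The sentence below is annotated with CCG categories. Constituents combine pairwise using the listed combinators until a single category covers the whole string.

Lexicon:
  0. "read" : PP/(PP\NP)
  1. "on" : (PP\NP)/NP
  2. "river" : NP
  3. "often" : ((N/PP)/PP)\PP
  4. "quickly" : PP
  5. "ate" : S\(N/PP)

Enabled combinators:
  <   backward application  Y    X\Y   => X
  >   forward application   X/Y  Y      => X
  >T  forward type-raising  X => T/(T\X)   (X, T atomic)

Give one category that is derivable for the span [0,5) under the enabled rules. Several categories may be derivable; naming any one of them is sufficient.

[0,6] S   <
  [0,5] N/PP   >
    [0,4] (N/PP)/PP   <
      [0,3] PP   >
        [0,1] "read" : PP/(PP\NP)
        [1,3] PP\NP   >
          [1,2] "on" : (PP\NP)/NP
          [2,3] "river" : NP
      [3,4] "often" : ((N/PP)/PP)\PP
    [4,5] "quickly" : PP
  [5,6] "ate" : S\(N/PP)

N/PP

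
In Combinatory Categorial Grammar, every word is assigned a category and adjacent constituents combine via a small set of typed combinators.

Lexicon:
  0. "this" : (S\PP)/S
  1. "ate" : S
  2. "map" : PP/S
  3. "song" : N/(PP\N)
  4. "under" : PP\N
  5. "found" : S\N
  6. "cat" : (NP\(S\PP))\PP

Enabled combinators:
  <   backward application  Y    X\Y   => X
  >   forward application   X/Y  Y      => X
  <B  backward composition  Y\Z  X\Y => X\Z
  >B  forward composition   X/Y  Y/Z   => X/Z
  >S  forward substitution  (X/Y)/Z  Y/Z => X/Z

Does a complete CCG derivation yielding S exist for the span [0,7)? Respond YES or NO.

(S\PP)/S S PP/S N/(PP\N) PP\N S\N (NP\(S\PP))\PP
CKY chart[0,7] = {NP}; S ∉ chart

NO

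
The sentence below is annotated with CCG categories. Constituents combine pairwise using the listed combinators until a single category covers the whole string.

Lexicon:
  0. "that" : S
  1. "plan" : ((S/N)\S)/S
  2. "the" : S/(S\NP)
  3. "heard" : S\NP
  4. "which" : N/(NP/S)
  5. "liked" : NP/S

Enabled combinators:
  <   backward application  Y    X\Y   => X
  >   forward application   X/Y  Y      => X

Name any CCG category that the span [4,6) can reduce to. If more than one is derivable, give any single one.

[0,6] S   >
  [0,4] S/N   <
    [0,1] "that" : S
    [1,4] (S/N)\S   >
      [1,2] "plan" : ((S/N)\S)/S
      [2,4] S   >
        [2,3] "the" : S/(S\NP)
        [3,4] "heard" : S\NP
  [4,6] N   >
    [4,5] "which" : N/(NP/S)
    [5,6] "liked" : NP/S

N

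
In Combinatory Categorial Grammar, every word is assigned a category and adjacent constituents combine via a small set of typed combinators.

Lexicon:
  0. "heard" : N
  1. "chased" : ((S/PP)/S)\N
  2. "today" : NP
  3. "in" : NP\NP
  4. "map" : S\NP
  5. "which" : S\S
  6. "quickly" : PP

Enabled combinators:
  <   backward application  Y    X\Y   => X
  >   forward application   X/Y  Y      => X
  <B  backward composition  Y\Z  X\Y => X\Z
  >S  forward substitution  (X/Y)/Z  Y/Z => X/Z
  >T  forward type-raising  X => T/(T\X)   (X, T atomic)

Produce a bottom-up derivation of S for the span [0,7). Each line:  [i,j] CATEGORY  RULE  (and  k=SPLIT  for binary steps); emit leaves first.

[0,7] S   >
  [0,6] S/PP   >
    [0,2] (S/PP)/S   <
      [0,1] "heard" : N
      [1,2] "chased" : ((S/PP)/S)\N
    [2,6] S   <
      [2,3] "today" : NP
      [3,6] S\NP   <B
        [3,4] "in" : NP\NP
        [4,6] S\NP   <B
          [4,5] "map" : S\NP
          [5,6] "which" : S\S
  [6,7] "quickly" : PP

[0,1] N  lex  "heard"
[1,2] ((S/PP)/S)\N  lex  "chased"
[0,2] (S/PP)/S  <  k=1
[2,3] NP  lex  "today"
[3,4] NP\NP  lex  "in"
[4,5] S\NP  lex  "map"
[5,6] S\S  lex  "which"
[4,6] S\NP  <B  k=5
[3,6] S\NP  <B  k=4
[2,6] S  <  k=3
[0,6] S/PP  >  k=2
[6,7] PP  lex  "quickly"
[0,7] S  >  k=6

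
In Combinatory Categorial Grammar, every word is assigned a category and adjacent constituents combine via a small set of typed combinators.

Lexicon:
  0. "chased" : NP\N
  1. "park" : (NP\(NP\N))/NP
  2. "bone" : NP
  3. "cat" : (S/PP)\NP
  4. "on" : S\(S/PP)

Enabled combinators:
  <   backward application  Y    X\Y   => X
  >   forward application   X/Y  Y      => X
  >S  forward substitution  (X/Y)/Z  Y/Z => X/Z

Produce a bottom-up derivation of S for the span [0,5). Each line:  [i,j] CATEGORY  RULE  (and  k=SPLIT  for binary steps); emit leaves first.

[0,1] NP\N  lex  "chased"
[1,2] (NP\(NP\N))/NP  lex  "park"
[2,3] NP  lex  "bone"
[1,3] NP\(NP\N)  >  k=2
[0,3] NP  <  k=1
[3,4] (S/PP)\NP  lex  "cat"
[0,4] S/PP  <  k=3
[4,5] S\(S/PP)  lex  "on"
[0,5] S  <  k=4

[0,5] S   <
  [0,4] S/PP   <
    [0,3] NP   <
      [0,1] "chased" : NP\N
      [1,3] NP\(NP\N)   >
        [1,2] "park" : (NP\(NP\N))/NP
        [2,3] "bone" : NP
    [3,4] "cat" : (S/PP)\NP
  [4,5] "on" : S\(S/PP)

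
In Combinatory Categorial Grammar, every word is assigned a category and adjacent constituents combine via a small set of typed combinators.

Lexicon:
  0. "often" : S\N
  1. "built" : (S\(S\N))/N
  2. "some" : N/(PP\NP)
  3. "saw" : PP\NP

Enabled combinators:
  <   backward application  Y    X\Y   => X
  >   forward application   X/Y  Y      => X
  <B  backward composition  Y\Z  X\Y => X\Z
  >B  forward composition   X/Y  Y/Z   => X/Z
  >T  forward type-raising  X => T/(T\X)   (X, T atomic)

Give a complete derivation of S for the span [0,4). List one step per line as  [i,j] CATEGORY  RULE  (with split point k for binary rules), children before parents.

[0,4] S   <
  [0,1] "often" : S\N
  [1,4] S\(S\N)   >
    [1,2] "built" : (S\(S\N))/N
    [2,4] N   >
      [2,3] "some" : N/(PP\NP)
      [3,4] "saw" : PP\NP

[0,1] S\N  lex  "often"
[1,2] (S\(S\N))/N  lex  "built"
[2,3] N/(PP\NP)  lex  "some"
[3,4] PP\NP  lex  "saw"
[2,4] N  >  k=3
[1,4] S\(S\N)  >  k=2
[0,4] S  <  k=1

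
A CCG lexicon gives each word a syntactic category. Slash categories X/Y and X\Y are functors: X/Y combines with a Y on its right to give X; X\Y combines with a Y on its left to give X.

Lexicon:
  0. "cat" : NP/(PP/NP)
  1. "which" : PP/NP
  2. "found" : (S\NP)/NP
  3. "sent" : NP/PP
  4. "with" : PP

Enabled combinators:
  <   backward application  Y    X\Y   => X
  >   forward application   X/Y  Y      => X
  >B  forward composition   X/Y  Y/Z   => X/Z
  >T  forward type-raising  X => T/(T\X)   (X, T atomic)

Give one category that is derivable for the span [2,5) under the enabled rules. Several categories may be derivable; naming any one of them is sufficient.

S\NP

[0,5] S   <
  [0,2] NP   >
    [0,1] "cat" : NP/(PP/NP)
    [1,2] "which" : PP/NP
  [2,5] S\NP   >
    [2,3] "found" : (S\NP)/NP
    [3,5] NP   >
      [3,4] "sent" : NP/PP
      [4,5] "with" : PP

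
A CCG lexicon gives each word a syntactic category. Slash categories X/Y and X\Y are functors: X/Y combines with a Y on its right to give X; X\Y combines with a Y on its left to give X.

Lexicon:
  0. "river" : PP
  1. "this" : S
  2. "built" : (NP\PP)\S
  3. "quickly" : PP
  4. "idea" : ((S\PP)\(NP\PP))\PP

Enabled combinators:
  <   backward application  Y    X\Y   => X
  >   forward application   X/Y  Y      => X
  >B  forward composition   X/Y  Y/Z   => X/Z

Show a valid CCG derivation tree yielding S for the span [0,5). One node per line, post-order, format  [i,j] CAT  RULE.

[0,1] PP  lex  "river"
[1,2] S  lex  "this"
[2,3] (NP\PP)\S  lex  "built"
[1,3] NP\PP  <  k=2
[3,4] PP  lex  "quickly"
[4,5] ((S\PP)\(NP\PP))\PP  lex  "idea"
[3,5] (S\PP)\(NP\PP)  <  k=4
[1,5] S\PP  <  k=3
[0,5] S  <  k=1

[0,5] S   <
  [0,1] "river" : PP
  [1,5] S\PP   <
    [1,3] NP\PP   <
      [1,2] "this" : S
      [2,3] "built" : (NP\PP)\S
    [3,5] (S\PP)\(NP\PP)   <
      [3,4] "quickly" : PP
      [4,5] "idea" : ((S\PP)\(NP\PP))\PP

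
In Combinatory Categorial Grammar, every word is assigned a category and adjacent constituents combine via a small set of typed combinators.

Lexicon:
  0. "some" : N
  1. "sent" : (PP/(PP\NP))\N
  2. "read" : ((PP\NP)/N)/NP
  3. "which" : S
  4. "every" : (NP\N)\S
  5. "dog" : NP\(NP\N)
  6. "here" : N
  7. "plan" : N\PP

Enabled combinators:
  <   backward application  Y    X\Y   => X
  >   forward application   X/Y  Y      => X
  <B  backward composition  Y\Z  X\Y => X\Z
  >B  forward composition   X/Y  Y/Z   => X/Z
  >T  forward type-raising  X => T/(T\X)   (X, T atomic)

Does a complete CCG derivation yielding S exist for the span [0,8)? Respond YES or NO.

NO

N (PP/(PP\NP))\N ((PP\NP)/N)/NP S (NP\N)\S NP\(NP\N) N N\PP
CKY chart[0,8] = {N, N/(N\N), NP/(NP\N), PP/(PP\N), S/(S\N)}; S ∉ chart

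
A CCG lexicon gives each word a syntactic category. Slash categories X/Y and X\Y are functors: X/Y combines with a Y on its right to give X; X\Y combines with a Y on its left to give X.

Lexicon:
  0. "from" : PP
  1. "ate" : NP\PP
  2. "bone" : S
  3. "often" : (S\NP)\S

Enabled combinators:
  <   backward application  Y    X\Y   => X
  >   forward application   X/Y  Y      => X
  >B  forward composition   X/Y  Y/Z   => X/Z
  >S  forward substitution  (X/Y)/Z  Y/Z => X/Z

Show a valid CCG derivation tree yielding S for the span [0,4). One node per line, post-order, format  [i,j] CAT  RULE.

[0,4] S   <
  [0,2] NP   <
    [0,1] "from" : PP
    [1,2] "ate" : NP\PP
  [2,4] S\NP   <
    [2,3] "bone" : S
    [3,4] "often" : (S\NP)\S

[0,1] PP  lex  "from"
[1,2] NP\PP  lex  "ate"
[0,2] NP  <  k=1
[2,3] S  lex  "bone"
[3,4] (S\NP)\S  lex  "often"
[2,4] S\NP  <  k=3
[0,4] S  <  k=2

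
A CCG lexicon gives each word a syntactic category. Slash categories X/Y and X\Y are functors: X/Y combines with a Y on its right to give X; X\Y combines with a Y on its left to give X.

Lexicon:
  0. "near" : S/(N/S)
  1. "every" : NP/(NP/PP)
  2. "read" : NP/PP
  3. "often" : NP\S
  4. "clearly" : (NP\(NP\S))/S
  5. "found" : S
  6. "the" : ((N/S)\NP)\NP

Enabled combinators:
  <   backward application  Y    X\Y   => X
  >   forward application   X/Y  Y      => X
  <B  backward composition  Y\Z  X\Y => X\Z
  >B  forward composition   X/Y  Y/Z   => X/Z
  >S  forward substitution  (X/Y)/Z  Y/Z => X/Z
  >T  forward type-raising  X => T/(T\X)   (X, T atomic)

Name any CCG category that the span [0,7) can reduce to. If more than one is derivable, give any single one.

[0,7] S   >
  [0,1] "near" : S/(N/S)
  [1,7] N/S   <
    [1,3] NP   >
      [1,2] "every" : NP/(NP/PP)
      [2,3] "read" : NP/PP
    [3,7] (N/S)\NP   <
      [3,6] NP   <
        [3,4] "often" : NP\S
        [4,6] NP\(NP\S)   >
          [4,5] "clearly" : (NP\(NP\S))/S
          [5,6] "found" : S
      [6,7] "the" : ((N/S)\NP)\NP

S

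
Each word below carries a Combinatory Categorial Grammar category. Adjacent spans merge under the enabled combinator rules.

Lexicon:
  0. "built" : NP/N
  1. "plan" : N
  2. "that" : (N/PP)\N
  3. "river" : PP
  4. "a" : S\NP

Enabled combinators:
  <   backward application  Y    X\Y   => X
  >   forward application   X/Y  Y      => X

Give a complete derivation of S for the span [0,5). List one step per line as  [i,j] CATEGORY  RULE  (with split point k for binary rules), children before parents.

[0,1] NP/N  lex  "built"
[1,2] N  lex  "plan"
[2,3] (N/PP)\N  lex  "that"
[1,3] N/PP  <  k=2
[3,4] PP  lex  "river"
[1,4] N  >  k=3
[0,4] NP  >  k=1
[4,5] S\NP  lex  "a"
[0,5] S  <  k=4

[0,5] S   <
  [0,4] NP   >
    [0,1] "built" : NP/N
    [1,4] N   >
      [1,3] N/PP   <
        [1,2] "plan" : N
        [2,3] "that" : (N/PP)\N
      [3,4] "river" : PP
  [4,5] "a" : S\NP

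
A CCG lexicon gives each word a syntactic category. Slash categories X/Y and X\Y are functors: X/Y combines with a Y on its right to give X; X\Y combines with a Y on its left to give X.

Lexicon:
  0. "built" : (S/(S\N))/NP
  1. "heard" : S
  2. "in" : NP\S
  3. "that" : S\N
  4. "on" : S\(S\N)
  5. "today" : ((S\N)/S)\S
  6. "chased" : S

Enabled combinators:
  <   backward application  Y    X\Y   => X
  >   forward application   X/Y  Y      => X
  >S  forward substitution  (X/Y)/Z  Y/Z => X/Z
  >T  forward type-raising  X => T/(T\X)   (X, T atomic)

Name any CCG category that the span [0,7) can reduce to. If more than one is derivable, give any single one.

S

[0,7] S   >
  [0,3] S/(S\N)   >
    [0,1] "built" : (S/(S\N))/NP
    [1,3] NP   <
      [1,2] "heard" : S
      [2,3] "in" : NP\S
  [3,7] S\N   >
    [3,6] (S\N)/S   <
      [3,5] S   <
        [3,4] "that" : S\N
        [4,5] "on" : S\(S\N)
      [5,6] "today" : ((S\N)/S)\S
    [6,7] "chased" : S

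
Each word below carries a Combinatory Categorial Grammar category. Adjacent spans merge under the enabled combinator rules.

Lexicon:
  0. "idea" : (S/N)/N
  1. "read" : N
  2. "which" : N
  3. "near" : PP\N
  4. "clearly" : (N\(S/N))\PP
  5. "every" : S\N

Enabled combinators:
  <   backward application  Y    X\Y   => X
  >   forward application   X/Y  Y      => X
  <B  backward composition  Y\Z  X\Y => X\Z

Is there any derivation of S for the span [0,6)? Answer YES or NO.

YES

[0,6] S   <
  [0,5] N   <
    [0,2] S/N   >
      [0,1] "idea" : (S/N)/N
      [1,2] "read" : N
    [2,5] N\(S/N)   <
      [2,4] PP   <
        [2,3] "which" : N
        [3,4] "near" : PP\N
      [4,5] "clearly" : (N\(S/N))\PP
  [5,6] "every" : S\N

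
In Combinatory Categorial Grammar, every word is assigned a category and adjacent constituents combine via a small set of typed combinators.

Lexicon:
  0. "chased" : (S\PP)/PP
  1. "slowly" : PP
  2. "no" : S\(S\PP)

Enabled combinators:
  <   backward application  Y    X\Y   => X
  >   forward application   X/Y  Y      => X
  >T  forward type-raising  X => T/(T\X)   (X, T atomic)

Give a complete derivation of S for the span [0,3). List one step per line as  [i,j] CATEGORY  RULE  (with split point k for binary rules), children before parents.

[0,1] (S\PP)/PP  lex  "chased"
[1,2] PP  lex  "slowly"
[0,2] S\PP  >  k=1
[2,3] S\(S\PP)  lex  "no"
[0,3] S  <  k=2

[0,3] S   <
  [0,2] S\PP   >
    [0,1] "chased" : (S\PP)/PP
    [1,2] "slowly" : PP
  [2,3] "no" : S\(S\PP)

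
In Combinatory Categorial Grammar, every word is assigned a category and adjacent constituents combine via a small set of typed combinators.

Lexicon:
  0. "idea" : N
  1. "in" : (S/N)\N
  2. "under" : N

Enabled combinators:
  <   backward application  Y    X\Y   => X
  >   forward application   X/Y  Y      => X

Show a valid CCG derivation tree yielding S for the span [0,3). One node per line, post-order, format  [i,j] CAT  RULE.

[0,1] N  lex  "idea"
[1,2] (S/N)\N  lex  "in"
[0,2] S/N  <  k=1
[2,3] N  lex  "under"
[0,3] S  >  k=2

[0,3] S   >
  [0,2] S/N   <
    [0,1] "idea" : N
    [1,2] "in" : (S/N)\N
  [2,3] "under" : N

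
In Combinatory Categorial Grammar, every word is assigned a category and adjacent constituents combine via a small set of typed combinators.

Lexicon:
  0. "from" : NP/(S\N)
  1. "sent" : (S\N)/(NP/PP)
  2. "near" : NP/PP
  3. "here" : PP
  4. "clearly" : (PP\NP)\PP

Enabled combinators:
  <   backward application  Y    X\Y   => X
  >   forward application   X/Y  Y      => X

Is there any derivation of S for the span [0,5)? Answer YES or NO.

NP/(S\N) (S\N)/(NP/PP) NP/PP PP (PP\NP)\PP
CKY chart[0,5] = {PP}; S ∉ chart

NO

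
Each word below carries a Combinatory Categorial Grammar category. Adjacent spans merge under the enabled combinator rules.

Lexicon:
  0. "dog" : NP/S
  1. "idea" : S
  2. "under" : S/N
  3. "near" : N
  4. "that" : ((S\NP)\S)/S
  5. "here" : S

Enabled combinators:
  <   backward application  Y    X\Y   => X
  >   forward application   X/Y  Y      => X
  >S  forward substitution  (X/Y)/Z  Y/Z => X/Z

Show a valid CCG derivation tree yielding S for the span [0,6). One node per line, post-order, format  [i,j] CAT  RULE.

[0,1] NP/S  lex  "dog"
[1,2] S  lex  "idea"
[0,2] NP  >  k=1
[2,3] S/N  lex  "under"
[3,4] N  lex  "near"
[2,4] S  >  k=3
[4,5] ((S\NP)\S)/S  lex  "that"
[5,6] S  lex  "here"
[4,6] (S\NP)\S  >  k=5
[2,6] S\NP  <  k=4
[0,6] S  <  k=2

[0,6] S   <
  [0,2] NP   >
    [0,1] "dog" : NP/S
    [1,2] "idea" : S
  [2,6] S\NP   <
    [2,4] S   >
      [2,3] "under" : S/N
      [3,4] "near" : N
    [4,6] (S\NP)\S   >
      [4,5] "that" : ((S\NP)\S)/S
      [5,6] "here" : S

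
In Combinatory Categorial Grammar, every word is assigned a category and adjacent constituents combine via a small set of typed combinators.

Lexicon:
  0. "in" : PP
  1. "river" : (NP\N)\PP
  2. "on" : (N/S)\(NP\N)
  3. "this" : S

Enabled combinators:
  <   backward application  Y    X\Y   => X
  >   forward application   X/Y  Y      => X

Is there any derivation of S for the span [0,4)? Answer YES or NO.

NO

PP (NP\N)\PP (N/S)\(NP\N) S
CKY chart[0,4] = {N}; S ∉ chart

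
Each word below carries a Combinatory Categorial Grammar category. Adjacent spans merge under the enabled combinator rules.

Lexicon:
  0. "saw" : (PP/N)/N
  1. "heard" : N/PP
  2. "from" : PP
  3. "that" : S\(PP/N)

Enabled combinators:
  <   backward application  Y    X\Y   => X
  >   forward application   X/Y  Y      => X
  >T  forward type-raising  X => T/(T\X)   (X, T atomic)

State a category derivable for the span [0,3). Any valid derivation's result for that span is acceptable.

[0,4] S   <
  [0,3] PP/N   >
    [0,1] "saw" : (PP/N)/N
    [1,3] N   >
      [1,2] "heard" : N/PP
      [2,3] "from" : PP
  [3,4] "that" : S\(PP/N)

PP/N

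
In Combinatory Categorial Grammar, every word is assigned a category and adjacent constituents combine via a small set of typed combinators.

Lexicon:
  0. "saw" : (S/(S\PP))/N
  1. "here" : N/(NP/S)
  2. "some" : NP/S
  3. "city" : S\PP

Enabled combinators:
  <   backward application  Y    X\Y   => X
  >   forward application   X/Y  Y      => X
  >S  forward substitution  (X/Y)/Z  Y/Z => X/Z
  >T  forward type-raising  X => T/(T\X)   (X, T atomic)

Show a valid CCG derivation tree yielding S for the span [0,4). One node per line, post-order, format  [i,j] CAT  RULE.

[0,4] S   >
  [0,3] S/(S\PP)   >
    [0,1] "saw" : (S/(S\PP))/N
    [1,3] N   >
      [1,2] "here" : N/(NP/S)
      [2,3] "some" : NP/S
  [3,4] "city" : S\PP

[0,1] (S/(S\PP))/N  lex  "saw"
[1,2] N/(NP/S)  lex  "here"
[2,3] NP/S  lex  "some"
[1,3] N  >  k=2
[0,3] S/(S\PP)  >  k=1
[3,4] S\PP  lex  "city"
[0,4] S  >  k=3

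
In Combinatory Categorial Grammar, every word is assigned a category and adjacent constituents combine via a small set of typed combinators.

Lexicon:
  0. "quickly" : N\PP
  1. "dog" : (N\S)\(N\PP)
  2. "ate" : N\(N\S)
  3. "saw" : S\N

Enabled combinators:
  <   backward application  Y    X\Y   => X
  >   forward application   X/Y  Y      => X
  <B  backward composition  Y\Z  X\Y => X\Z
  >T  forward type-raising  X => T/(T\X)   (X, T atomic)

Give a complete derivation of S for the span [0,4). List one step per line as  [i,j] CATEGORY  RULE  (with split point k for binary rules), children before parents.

[0,1] N\PP  lex  "quickly"
[1,2] (N\S)\(N\PP)  lex  "dog"
[0,2] N\S  <  k=1
[2,3] N\(N\S)  lex  "ate"
[0,3] N  <  k=2
[3,4] S\N  lex  "saw"
[0,4] S  <  k=3

[0,4] S   <
  [0,3] N   <
    [0,2] N\S   <
      [0,1] "quickly" : N\PP
      [1,2] "dog" : (N\S)\(N\PP)
    [2,3] "ate" : N\(N\S)
  [3,4] "saw" : S\N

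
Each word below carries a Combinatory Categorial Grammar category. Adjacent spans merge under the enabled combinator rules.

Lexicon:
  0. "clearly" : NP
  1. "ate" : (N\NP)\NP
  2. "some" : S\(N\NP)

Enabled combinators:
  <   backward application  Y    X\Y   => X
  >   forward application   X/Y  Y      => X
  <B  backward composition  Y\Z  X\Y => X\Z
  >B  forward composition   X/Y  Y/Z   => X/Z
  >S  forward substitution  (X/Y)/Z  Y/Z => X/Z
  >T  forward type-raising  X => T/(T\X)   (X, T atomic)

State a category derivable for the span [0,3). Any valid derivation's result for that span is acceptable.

S

[0,3] S   <
  [0,1] "clearly" : NP
  [1,3] S\NP   <B
    [1,2] "ate" : (N\NP)\NP
    [2,3] "some" : S\(N\NP)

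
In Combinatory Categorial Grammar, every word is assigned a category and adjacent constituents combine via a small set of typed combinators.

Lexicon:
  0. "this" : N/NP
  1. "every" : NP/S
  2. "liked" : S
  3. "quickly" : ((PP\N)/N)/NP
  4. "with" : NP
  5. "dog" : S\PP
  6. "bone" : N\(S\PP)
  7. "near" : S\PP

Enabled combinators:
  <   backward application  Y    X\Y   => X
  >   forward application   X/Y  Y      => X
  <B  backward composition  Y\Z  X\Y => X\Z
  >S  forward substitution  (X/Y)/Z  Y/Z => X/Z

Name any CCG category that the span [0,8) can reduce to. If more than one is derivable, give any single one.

[0,8] S   <
  [0,3] N   >
    [0,1] "this" : N/NP
    [1,3] NP   >
      [1,2] "every" : NP/S
      [2,3] "liked" : S
  [3,8] S\N   <B
    [3,7] PP\N   >
      [3,5] (PP\N)/N   >
        [3,4] "quickly" : ((PP\N)/N)/NP
        [4,5] "with" : NP
      [5,7] N   <
        [5,6] "dog" : S\PP
        [6,7] "bone" : N\(S\PP)
    [7,8] "near" : S\PP

S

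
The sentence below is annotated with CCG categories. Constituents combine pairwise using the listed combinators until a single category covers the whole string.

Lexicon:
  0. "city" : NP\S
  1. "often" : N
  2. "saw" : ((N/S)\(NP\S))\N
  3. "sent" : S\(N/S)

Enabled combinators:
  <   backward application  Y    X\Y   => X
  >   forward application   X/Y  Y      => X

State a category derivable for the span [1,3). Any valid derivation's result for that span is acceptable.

[0,4] S   <
  [0,3] N/S   <
    [0,1] "city" : NP\S
    [1,3] (N/S)\(NP\S)   <
      [1,2] "often" : N
      [2,3] "saw" : ((N/S)\(NP\S))\N
  [3,4] "sent" : S\(N/S)

(N/S)\(NP\S)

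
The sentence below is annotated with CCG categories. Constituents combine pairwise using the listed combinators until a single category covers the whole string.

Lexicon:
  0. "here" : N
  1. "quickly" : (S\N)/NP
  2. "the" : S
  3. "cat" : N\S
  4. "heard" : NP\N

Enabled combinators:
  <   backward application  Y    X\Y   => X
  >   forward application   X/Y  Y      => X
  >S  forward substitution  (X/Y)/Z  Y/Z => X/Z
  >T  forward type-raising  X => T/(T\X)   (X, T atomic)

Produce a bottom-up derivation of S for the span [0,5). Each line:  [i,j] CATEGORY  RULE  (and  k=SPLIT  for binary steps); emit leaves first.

[0,5] S   <
  [0,1] "here" : N
  [1,5] S\N   >
    [1,2] "quickly" : (S\N)/NP
    [2,5] NP   <
      [2,4] N   >
        [2,3] N/(N\S)   >T
          [2,3] "the" : S
        [3,4] "cat" : N\S
      [4,5] "heard" : NP\N

[0,1] N  lex  "here"
[1,2] (S\N)/NP  lex  "quickly"
[2,3] S  lex  "the"
[2,3] N/(N\S)  >T
[3,4] N\S  lex  "cat"
[2,4] N  >  k=3
[4,5] NP\N  lex  "heard"
[2,5] NP  <  k=4
[1,5] S\N  >  k=2
[0,5] S  <  k=1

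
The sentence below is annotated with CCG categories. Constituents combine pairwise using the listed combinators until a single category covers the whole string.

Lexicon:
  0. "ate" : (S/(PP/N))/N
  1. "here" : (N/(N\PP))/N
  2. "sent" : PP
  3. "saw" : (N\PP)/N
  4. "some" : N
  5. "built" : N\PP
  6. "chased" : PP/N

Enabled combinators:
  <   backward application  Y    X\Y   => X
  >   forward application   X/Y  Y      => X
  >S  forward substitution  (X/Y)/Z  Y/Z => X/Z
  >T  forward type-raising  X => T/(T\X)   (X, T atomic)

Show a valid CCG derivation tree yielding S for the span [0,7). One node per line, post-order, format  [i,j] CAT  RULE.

[0,1] (S/(PP/N))/N  lex  "ate"
[1,2] (N/(N\PP))/N  lex  "here"
[2,3] PP  lex  "sent"
[3,4] (N\PP)/N  lex  "saw"
[4,5] N  lex  "some"
[3,5] N\PP  >  k=4
[2,5] N  <  k=3
[1,5] N/(N\PP)  >  k=2
[5,6] N\PP  lex  "built"
[1,6] N  >  k=5
[0,6] S/(PP/N)  >  k=1
[6,7] PP/N  lex  "chased"
[0,7] S  >  k=6

[0,7] S   >
  [0,6] S/(PP/N)   >
    [0,1] "ate" : (S/(PP/N))/N
    [1,6] N   >
      [1,5] N/(N\PP)   >
        [1,2] "here" : (N/(N\PP))/N
        [2,5] N   <
          [2,3] "sent" : PP
          [3,5] N\PP   >
            [3,4] "saw" : (N\PP)/N
            [4,5] "some" : N
      [5,6] "built" : N\PP
  [6,7] "chased" : PP/N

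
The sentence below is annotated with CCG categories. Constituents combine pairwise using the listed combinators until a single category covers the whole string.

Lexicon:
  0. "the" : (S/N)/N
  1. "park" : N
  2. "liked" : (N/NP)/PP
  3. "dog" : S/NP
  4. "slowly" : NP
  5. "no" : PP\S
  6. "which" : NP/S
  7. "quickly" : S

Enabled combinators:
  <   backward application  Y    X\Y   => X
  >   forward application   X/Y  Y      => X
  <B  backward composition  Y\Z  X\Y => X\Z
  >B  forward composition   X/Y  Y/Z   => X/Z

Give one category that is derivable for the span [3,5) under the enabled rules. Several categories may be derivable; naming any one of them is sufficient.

[0,8] S   >
  [0,2] S/N   >
    [0,1] "the" : (S/N)/N
    [1,2] "park" : N
  [2,8] N   >
    [2,7] N/S   >B
      [2,6] N/NP   >
        [2,3] "liked" : (N/NP)/PP
        [3,6] PP   <
          [3,5] S   >
            [3,4] "dog" : S/NP
            [4,5] "slowly" : NP
          [5,6] "no" : PP\S
      [6,7] "which" : NP/S
    [7,8] "quickly" : S

S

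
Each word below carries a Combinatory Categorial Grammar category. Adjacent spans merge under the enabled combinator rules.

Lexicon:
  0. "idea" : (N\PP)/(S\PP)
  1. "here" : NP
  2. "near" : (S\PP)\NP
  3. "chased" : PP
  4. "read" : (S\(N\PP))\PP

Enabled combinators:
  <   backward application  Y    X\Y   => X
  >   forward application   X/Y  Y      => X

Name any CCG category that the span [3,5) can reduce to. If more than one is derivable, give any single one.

S\(N\PP)

[0,5] S   <
  [0,3] N\PP   >
    [0,1] "idea" : (N\PP)/(S\PP)
    [1,3] S\PP   <
      [1,2] "here" : NP
      [2,3] "near" : (S\PP)\NP
  [3,5] S\(N\PP)   <
    [3,4] "chased" : PP
    [4,5] "read" : (S\(N\PP))\PP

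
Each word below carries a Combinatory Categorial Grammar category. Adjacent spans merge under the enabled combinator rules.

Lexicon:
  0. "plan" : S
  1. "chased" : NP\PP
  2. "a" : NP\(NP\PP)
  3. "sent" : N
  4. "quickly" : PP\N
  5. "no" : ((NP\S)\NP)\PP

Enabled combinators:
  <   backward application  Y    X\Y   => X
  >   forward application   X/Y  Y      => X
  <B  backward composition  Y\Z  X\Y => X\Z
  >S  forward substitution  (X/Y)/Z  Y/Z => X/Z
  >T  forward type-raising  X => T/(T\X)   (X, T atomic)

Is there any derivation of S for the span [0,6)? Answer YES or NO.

S NP\PP NP\(NP\PP) N PP\N ((NP\S)\NP)\PP
CKY chart[0,6] = {N/(N\NP), NP, NP/(NP\NP), PP/(PP\NP), S/(S\NP)}; S ∉ chart

NO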